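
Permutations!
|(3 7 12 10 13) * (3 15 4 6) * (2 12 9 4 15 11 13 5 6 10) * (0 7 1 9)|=14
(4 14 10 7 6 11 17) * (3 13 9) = [0, 1, 2, 13, 14, 5, 11, 6, 8, 3, 7, 17, 12, 9, 10, 15, 16, 4] = (3 13 9)(4 14 10 7 6 11 17)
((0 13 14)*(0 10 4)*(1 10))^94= (0 10 14)(1 13 4)= [10, 13, 2, 3, 1, 5, 6, 7, 8, 9, 14, 11, 12, 4, 0]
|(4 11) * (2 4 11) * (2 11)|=|(2 4 11)|=3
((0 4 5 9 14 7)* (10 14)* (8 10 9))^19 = (0 14 8 4 7 10 5) = [14, 1, 2, 3, 7, 0, 6, 10, 4, 9, 5, 11, 12, 13, 8]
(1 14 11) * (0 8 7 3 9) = [8, 14, 2, 9, 4, 5, 6, 3, 7, 0, 10, 1, 12, 13, 11] = (0 8 7 3 9)(1 14 11)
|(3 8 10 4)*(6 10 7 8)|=4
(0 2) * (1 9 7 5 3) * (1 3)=(0 2)(1 9 7 5)=[2, 9, 0, 3, 4, 1, 6, 5, 8, 7]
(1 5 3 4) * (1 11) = [0, 5, 2, 4, 11, 3, 6, 7, 8, 9, 10, 1] = (1 5 3 4 11)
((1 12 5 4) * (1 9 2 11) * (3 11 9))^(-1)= (1 11 3 4 5 12)(2 9)= [0, 11, 9, 4, 5, 12, 6, 7, 8, 2, 10, 3, 1]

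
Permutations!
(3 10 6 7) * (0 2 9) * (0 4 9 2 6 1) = [6, 0, 2, 10, 9, 5, 7, 3, 8, 4, 1] = (0 6 7 3 10 1)(4 9)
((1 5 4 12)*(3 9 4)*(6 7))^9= [0, 9, 2, 12, 5, 4, 7, 6, 8, 1, 10, 11, 3]= (1 9)(3 12)(4 5)(6 7)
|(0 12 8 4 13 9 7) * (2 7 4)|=|(0 12 8 2 7)(4 13 9)|=15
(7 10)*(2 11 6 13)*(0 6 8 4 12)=[6, 1, 11, 3, 12, 5, 13, 10, 4, 9, 7, 8, 0, 2]=(0 6 13 2 11 8 4 12)(7 10)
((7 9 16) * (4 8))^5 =(4 8)(7 16 9) =[0, 1, 2, 3, 8, 5, 6, 16, 4, 7, 10, 11, 12, 13, 14, 15, 9]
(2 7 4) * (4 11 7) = (2 4)(7 11) = [0, 1, 4, 3, 2, 5, 6, 11, 8, 9, 10, 7]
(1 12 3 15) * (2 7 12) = (1 2 7 12 3 15) = [0, 2, 7, 15, 4, 5, 6, 12, 8, 9, 10, 11, 3, 13, 14, 1]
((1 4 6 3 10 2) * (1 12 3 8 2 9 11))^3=(1 8 3 11 6 12 9 4 2 10)=[0, 8, 10, 11, 2, 5, 12, 7, 3, 4, 1, 6, 9]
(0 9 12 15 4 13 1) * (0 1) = (0 9 12 15 4 13) = [9, 1, 2, 3, 13, 5, 6, 7, 8, 12, 10, 11, 15, 0, 14, 4]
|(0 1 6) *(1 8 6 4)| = 6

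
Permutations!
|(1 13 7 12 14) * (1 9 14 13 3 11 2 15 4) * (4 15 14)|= |(15)(1 3 11 2 14 9 4)(7 12 13)|= 21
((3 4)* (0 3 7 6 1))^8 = (0 4 6)(1 3 7) = [4, 3, 2, 7, 6, 5, 0, 1]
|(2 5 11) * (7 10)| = |(2 5 11)(7 10)| = 6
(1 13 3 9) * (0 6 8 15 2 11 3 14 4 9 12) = (0 6 8 15 2 11 3 12)(1 13 14 4 9) = [6, 13, 11, 12, 9, 5, 8, 7, 15, 1, 10, 3, 0, 14, 4, 2]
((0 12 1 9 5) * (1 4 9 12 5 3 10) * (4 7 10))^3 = (0 5)(1 10 7 12) = [5, 10, 2, 3, 4, 0, 6, 12, 8, 9, 7, 11, 1]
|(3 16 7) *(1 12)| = 6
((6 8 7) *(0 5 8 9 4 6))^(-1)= (0 7 8 5)(4 9 6)= [7, 1, 2, 3, 9, 0, 4, 8, 5, 6]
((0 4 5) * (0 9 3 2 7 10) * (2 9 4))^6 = (0 7)(2 10) = [7, 1, 10, 3, 4, 5, 6, 0, 8, 9, 2]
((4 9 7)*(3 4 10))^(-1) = (3 10 7 9 4) = [0, 1, 2, 10, 3, 5, 6, 9, 8, 4, 7]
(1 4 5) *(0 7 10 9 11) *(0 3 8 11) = (0 7 10 9)(1 4 5)(3 8 11) = [7, 4, 2, 8, 5, 1, 6, 10, 11, 0, 9, 3]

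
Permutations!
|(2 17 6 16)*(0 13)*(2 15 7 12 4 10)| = |(0 13)(2 17 6 16 15 7 12 4 10)| = 18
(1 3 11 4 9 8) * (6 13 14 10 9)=(1 3 11 4 6 13 14 10 9 8)=[0, 3, 2, 11, 6, 5, 13, 7, 1, 8, 9, 4, 12, 14, 10]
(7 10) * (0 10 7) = (0 10) = [10, 1, 2, 3, 4, 5, 6, 7, 8, 9, 0]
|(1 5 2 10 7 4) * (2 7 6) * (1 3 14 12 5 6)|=12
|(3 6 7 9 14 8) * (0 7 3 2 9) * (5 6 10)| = 4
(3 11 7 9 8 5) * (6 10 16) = [0, 1, 2, 11, 4, 3, 10, 9, 5, 8, 16, 7, 12, 13, 14, 15, 6] = (3 11 7 9 8 5)(6 10 16)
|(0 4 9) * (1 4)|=4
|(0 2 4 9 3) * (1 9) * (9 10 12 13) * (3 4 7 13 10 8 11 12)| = 12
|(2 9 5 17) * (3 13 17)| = |(2 9 5 3 13 17)| = 6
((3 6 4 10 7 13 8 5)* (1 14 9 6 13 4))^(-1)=[0, 6, 2, 5, 7, 8, 9, 10, 13, 14, 4, 11, 12, 3, 1]=(1 6 9 14)(3 5 8 13)(4 7 10)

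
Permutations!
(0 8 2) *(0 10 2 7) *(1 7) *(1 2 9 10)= (0 8 2 1 7)(9 10)= [8, 7, 1, 3, 4, 5, 6, 0, 2, 10, 9]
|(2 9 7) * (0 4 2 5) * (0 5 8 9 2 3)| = |(0 4 3)(7 8 9)| = 3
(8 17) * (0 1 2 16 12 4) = (0 1 2 16 12 4)(8 17) = [1, 2, 16, 3, 0, 5, 6, 7, 17, 9, 10, 11, 4, 13, 14, 15, 12, 8]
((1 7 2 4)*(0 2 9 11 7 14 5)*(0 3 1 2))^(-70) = (1 5)(3 14)(7 11 9) = [0, 5, 2, 14, 4, 1, 6, 11, 8, 7, 10, 9, 12, 13, 3]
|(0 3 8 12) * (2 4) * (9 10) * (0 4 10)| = |(0 3 8 12 4 2 10 9)| = 8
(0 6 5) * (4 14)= (0 6 5)(4 14)= [6, 1, 2, 3, 14, 0, 5, 7, 8, 9, 10, 11, 12, 13, 4]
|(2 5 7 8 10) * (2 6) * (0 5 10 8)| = |(0 5 7)(2 10 6)| = 3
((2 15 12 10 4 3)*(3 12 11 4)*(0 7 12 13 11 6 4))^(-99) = (15) = [0, 1, 2, 3, 4, 5, 6, 7, 8, 9, 10, 11, 12, 13, 14, 15]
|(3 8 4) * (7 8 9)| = 5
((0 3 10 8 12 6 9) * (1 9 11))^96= (0 11 8)(1 12 3)(6 10 9)= [11, 12, 2, 1, 4, 5, 10, 7, 0, 6, 9, 8, 3]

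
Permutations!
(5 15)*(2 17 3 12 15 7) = (2 17 3 12 15 5 7) = [0, 1, 17, 12, 4, 7, 6, 2, 8, 9, 10, 11, 15, 13, 14, 5, 16, 3]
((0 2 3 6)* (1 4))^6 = [3, 1, 6, 0, 4, 5, 2] = (0 3)(2 6)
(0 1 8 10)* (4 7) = [1, 8, 2, 3, 7, 5, 6, 4, 10, 9, 0] = (0 1 8 10)(4 7)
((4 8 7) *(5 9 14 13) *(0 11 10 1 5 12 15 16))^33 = (16) = [0, 1, 2, 3, 4, 5, 6, 7, 8, 9, 10, 11, 12, 13, 14, 15, 16]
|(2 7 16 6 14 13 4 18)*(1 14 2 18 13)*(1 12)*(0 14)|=4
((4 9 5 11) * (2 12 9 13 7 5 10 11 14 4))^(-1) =(2 11 10 9 12)(4 14 5 7 13) =[0, 1, 11, 3, 14, 7, 6, 13, 8, 12, 9, 10, 2, 4, 5]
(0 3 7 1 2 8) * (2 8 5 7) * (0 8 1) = (8)(0 3 2 5 7) = [3, 1, 5, 2, 4, 7, 6, 0, 8]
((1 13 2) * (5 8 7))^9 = (13) = [0, 1, 2, 3, 4, 5, 6, 7, 8, 9, 10, 11, 12, 13]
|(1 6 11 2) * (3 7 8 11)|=|(1 6 3 7 8 11 2)|=7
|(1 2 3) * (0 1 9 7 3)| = 3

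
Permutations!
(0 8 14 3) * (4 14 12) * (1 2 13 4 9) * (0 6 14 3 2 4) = (0 8 12 9 1 4 3 6 14 2 13) = [8, 4, 13, 6, 3, 5, 14, 7, 12, 1, 10, 11, 9, 0, 2]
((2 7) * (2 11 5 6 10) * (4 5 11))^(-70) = (11)(2 4 6)(5 10 7) = [0, 1, 4, 3, 6, 10, 2, 5, 8, 9, 7, 11]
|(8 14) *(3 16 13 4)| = |(3 16 13 4)(8 14)| = 4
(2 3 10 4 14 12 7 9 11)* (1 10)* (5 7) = (1 10 4 14 12 5 7 9 11 2 3) = [0, 10, 3, 1, 14, 7, 6, 9, 8, 11, 4, 2, 5, 13, 12]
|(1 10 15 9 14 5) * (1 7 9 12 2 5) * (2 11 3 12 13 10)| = 6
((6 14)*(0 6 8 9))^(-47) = (0 8 6 9 14) = [8, 1, 2, 3, 4, 5, 9, 7, 6, 14, 10, 11, 12, 13, 0]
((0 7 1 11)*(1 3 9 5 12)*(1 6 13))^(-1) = (0 11 1 13 6 12 5 9 3 7) = [11, 13, 2, 7, 4, 9, 12, 0, 8, 3, 10, 1, 5, 6]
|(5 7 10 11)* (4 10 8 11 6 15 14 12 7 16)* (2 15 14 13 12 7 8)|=|(2 15 13 12 8 11 5 16 4 10 6 14 7)|=13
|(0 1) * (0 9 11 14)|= |(0 1 9 11 14)|= 5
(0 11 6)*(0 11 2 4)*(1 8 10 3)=(0 2 4)(1 8 10 3)(6 11)=[2, 8, 4, 1, 0, 5, 11, 7, 10, 9, 3, 6]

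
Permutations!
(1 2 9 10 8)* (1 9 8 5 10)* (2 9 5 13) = (1 9)(2 8 5 10 13) = [0, 9, 8, 3, 4, 10, 6, 7, 5, 1, 13, 11, 12, 2]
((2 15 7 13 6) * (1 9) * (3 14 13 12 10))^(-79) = (1 9)(2 7 10 14 6 15 12 3 13) = [0, 9, 7, 13, 4, 5, 15, 10, 8, 1, 14, 11, 3, 2, 6, 12]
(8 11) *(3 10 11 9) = (3 10 11 8 9) = [0, 1, 2, 10, 4, 5, 6, 7, 9, 3, 11, 8]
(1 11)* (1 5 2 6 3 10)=(1 11 5 2 6 3 10)=[0, 11, 6, 10, 4, 2, 3, 7, 8, 9, 1, 5]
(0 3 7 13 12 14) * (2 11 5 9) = (0 3 7 13 12 14)(2 11 5 9) = [3, 1, 11, 7, 4, 9, 6, 13, 8, 2, 10, 5, 14, 12, 0]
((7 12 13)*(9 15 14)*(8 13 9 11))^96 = (15) = [0, 1, 2, 3, 4, 5, 6, 7, 8, 9, 10, 11, 12, 13, 14, 15]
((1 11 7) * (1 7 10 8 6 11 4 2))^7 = [0, 4, 1, 3, 2, 5, 8, 7, 10, 9, 11, 6] = (1 4 2)(6 8 10 11)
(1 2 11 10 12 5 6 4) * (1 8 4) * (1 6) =(1 2 11 10 12 5)(4 8) =[0, 2, 11, 3, 8, 1, 6, 7, 4, 9, 12, 10, 5]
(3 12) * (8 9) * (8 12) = (3 8 9 12) = [0, 1, 2, 8, 4, 5, 6, 7, 9, 12, 10, 11, 3]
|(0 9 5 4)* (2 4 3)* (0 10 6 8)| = 9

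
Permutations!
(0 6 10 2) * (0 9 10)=[6, 1, 9, 3, 4, 5, 0, 7, 8, 10, 2]=(0 6)(2 9 10)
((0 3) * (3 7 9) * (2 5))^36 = (9) = [0, 1, 2, 3, 4, 5, 6, 7, 8, 9]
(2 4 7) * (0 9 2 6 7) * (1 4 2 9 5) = (9)(0 5 1 4)(6 7) = [5, 4, 2, 3, 0, 1, 7, 6, 8, 9]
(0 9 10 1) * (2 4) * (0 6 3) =(0 9 10 1 6 3)(2 4) =[9, 6, 4, 0, 2, 5, 3, 7, 8, 10, 1]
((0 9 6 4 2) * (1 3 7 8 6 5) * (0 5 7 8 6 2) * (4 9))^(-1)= [4, 5, 8, 1, 0, 2, 7, 9, 3, 6]= (0 4)(1 5 2 8 3)(6 7 9)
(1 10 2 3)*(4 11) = (1 10 2 3)(4 11) = [0, 10, 3, 1, 11, 5, 6, 7, 8, 9, 2, 4]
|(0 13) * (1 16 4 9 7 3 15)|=|(0 13)(1 16 4 9 7 3 15)|=14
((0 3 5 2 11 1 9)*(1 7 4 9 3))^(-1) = [9, 0, 5, 1, 7, 3, 6, 11, 8, 4, 10, 2] = (0 9 4 7 11 2 5 3 1)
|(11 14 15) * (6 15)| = |(6 15 11 14)| = 4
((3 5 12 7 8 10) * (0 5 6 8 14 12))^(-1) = (0 5)(3 10 8 6)(7 12 14) = [5, 1, 2, 10, 4, 0, 3, 12, 6, 9, 8, 11, 14, 13, 7]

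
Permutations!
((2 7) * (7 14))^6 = (14) = [0, 1, 2, 3, 4, 5, 6, 7, 8, 9, 10, 11, 12, 13, 14]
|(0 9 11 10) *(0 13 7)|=6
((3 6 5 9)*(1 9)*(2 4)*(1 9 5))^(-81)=(1 6 3 9 5)(2 4)=[0, 6, 4, 9, 2, 1, 3, 7, 8, 5]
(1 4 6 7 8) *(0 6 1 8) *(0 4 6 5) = (8)(0 5)(1 6 7 4) = [5, 6, 2, 3, 1, 0, 7, 4, 8]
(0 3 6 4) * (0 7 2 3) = (2 3 6 4 7) = [0, 1, 3, 6, 7, 5, 4, 2]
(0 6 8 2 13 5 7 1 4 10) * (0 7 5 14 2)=(0 6 8)(1 4 10 7)(2 13 14)=[6, 4, 13, 3, 10, 5, 8, 1, 0, 9, 7, 11, 12, 14, 2]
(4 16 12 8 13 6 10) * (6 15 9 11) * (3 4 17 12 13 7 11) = [0, 1, 2, 4, 16, 5, 10, 11, 7, 3, 17, 6, 8, 15, 14, 9, 13, 12] = (3 4 16 13 15 9)(6 10 17 12 8 7 11)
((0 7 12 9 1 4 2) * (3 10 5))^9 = (0 12 1 2 7 9 4) = [12, 2, 7, 3, 0, 5, 6, 9, 8, 4, 10, 11, 1]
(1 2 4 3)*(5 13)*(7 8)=(1 2 4 3)(5 13)(7 8)=[0, 2, 4, 1, 3, 13, 6, 8, 7, 9, 10, 11, 12, 5]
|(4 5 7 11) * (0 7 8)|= 6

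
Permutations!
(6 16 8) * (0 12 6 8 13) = [12, 1, 2, 3, 4, 5, 16, 7, 8, 9, 10, 11, 6, 0, 14, 15, 13] = (0 12 6 16 13)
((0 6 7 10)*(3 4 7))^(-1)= (0 10 7 4 3 6)= [10, 1, 2, 6, 3, 5, 0, 4, 8, 9, 7]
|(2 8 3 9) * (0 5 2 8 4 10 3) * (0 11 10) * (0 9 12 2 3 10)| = |(0 5 3 12 2 4 9 8 11)| = 9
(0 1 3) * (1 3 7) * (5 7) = [3, 5, 2, 0, 4, 7, 6, 1] = (0 3)(1 5 7)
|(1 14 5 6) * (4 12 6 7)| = 7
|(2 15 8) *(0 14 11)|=|(0 14 11)(2 15 8)|=3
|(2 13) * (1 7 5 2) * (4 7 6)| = 7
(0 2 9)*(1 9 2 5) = [5, 9, 2, 3, 4, 1, 6, 7, 8, 0] = (0 5 1 9)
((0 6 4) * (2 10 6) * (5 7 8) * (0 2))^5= (2 10 6 4)(5 8 7)= [0, 1, 10, 3, 2, 8, 4, 5, 7, 9, 6]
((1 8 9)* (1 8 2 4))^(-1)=[0, 4, 1, 3, 2, 5, 6, 7, 9, 8]=(1 4 2)(8 9)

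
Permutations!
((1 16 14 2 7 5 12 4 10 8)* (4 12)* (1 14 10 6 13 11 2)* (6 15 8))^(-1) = (1 14 8 15 4 5 7 2 11 13 6 10 16) = [0, 14, 11, 3, 5, 7, 10, 2, 15, 9, 16, 13, 12, 6, 8, 4, 1]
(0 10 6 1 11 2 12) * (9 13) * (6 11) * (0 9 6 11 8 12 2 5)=(0 10 8 12 9 13 6 1 11 5)=[10, 11, 2, 3, 4, 0, 1, 7, 12, 13, 8, 5, 9, 6]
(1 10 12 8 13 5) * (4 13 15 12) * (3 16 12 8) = (1 10 4 13 5)(3 16 12)(8 15) = [0, 10, 2, 16, 13, 1, 6, 7, 15, 9, 4, 11, 3, 5, 14, 8, 12]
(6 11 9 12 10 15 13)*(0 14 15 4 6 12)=[14, 1, 2, 3, 6, 5, 11, 7, 8, 0, 4, 9, 10, 12, 15, 13]=(0 14 15 13 12 10 4 6 11 9)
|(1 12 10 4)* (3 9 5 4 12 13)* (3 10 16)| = |(1 13 10 12 16 3 9 5 4)| = 9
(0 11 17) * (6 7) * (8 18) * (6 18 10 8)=(0 11 17)(6 7 18)(8 10)=[11, 1, 2, 3, 4, 5, 7, 18, 10, 9, 8, 17, 12, 13, 14, 15, 16, 0, 6]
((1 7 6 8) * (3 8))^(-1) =(1 8 3 6 7) =[0, 8, 2, 6, 4, 5, 7, 1, 3]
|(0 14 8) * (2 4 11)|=3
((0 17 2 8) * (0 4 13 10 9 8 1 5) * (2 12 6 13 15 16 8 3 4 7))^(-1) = [5, 2, 7, 9, 3, 1, 12, 8, 16, 10, 13, 11, 17, 6, 14, 4, 15, 0] = (0 5 1 2 7 8 16 15 4 3 9 10 13 6 12 17)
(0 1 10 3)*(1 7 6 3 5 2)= (0 7 6 3)(1 10 5 2)= [7, 10, 1, 0, 4, 2, 3, 6, 8, 9, 5]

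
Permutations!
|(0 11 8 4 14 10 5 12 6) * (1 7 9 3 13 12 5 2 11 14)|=|(0 14 10 2 11 8 4 1 7 9 3 13 12 6)|=14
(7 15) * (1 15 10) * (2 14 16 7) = (1 15 2 14 16 7 10) = [0, 15, 14, 3, 4, 5, 6, 10, 8, 9, 1, 11, 12, 13, 16, 2, 7]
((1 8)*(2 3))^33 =(1 8)(2 3) =[0, 8, 3, 2, 4, 5, 6, 7, 1]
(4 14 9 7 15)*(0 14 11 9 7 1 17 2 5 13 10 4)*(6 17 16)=(0 14 7 15)(1 16 6 17 2 5 13 10 4 11 9)=[14, 16, 5, 3, 11, 13, 17, 15, 8, 1, 4, 9, 12, 10, 7, 0, 6, 2]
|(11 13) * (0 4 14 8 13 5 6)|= |(0 4 14 8 13 11 5 6)|= 8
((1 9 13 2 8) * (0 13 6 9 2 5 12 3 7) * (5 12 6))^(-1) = (0 7 3 12 13)(1 8 2)(5 9 6) = [7, 8, 1, 12, 4, 9, 5, 3, 2, 6, 10, 11, 13, 0]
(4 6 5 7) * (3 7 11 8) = (3 7 4 6 5 11 8) = [0, 1, 2, 7, 6, 11, 5, 4, 3, 9, 10, 8]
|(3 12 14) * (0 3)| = 4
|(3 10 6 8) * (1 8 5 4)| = 7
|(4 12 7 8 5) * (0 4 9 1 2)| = 9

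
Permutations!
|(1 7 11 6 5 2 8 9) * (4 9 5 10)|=21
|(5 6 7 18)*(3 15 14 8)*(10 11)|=|(3 15 14 8)(5 6 7 18)(10 11)|=4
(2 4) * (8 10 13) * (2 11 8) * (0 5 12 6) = (0 5 12 6)(2 4 11 8 10 13) = [5, 1, 4, 3, 11, 12, 0, 7, 10, 9, 13, 8, 6, 2]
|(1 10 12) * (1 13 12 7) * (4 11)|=6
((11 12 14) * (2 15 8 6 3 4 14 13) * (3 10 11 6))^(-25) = [0, 1, 11, 2, 15, 5, 3, 7, 13, 9, 4, 14, 6, 10, 8, 12] = (2 11 14 8 13 10 4 15 12 6 3)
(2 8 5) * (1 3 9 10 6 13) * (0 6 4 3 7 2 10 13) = (0 6)(1 7 2 8 5 10 4 3 9 13) = [6, 7, 8, 9, 3, 10, 0, 2, 5, 13, 4, 11, 12, 1]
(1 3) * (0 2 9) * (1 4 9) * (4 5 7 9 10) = (0 2 1 3 5 7 9)(4 10) = [2, 3, 1, 5, 10, 7, 6, 9, 8, 0, 4]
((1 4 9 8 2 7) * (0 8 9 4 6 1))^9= [8, 6, 7, 3, 4, 5, 1, 0, 2, 9]= (9)(0 8 2 7)(1 6)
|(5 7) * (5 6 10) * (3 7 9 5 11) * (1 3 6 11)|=|(1 3 7 11 6 10)(5 9)|=6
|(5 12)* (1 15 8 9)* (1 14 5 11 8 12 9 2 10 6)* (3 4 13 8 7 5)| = 15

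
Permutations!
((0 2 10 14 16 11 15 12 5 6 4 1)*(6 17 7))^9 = [17, 5, 7, 3, 12, 14, 15, 11, 8, 9, 6, 0, 10, 13, 4, 2, 1, 16] = (0 17 16 1 5 14 4 12 10 6 15 2 7 11)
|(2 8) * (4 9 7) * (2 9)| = 5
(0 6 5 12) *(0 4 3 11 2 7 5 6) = (2 7 5 12 4 3 11) = [0, 1, 7, 11, 3, 12, 6, 5, 8, 9, 10, 2, 4]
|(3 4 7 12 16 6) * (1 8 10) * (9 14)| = 6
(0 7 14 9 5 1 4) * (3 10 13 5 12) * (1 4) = (0 7 14 9 12 3 10 13 5 4) = [7, 1, 2, 10, 0, 4, 6, 14, 8, 12, 13, 11, 3, 5, 9]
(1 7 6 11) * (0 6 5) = [6, 7, 2, 3, 4, 0, 11, 5, 8, 9, 10, 1] = (0 6 11 1 7 5)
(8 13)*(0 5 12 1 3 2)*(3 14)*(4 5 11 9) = (0 11 9 4 5 12 1 14 3 2)(8 13) = [11, 14, 0, 2, 5, 12, 6, 7, 13, 4, 10, 9, 1, 8, 3]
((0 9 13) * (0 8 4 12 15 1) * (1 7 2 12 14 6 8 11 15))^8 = (0 1 12 2 7 15 11 13 9) = [1, 12, 7, 3, 4, 5, 6, 15, 8, 0, 10, 13, 2, 9, 14, 11]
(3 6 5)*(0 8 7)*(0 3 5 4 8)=(3 6 4 8 7)=[0, 1, 2, 6, 8, 5, 4, 3, 7]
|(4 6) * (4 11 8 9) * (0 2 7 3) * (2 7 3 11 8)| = 20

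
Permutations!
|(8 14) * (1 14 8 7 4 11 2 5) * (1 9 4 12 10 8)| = |(1 14 7 12 10 8)(2 5 9 4 11)| = 30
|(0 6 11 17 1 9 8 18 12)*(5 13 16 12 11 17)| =|(0 6 17 1 9 8 18 11 5 13 16 12)| =12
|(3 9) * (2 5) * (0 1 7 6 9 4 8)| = |(0 1 7 6 9 3 4 8)(2 5)| = 8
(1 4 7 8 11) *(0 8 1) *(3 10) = (0 8 11)(1 4 7)(3 10) = [8, 4, 2, 10, 7, 5, 6, 1, 11, 9, 3, 0]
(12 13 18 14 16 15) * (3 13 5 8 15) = (3 13 18 14 16)(5 8 15 12) = [0, 1, 2, 13, 4, 8, 6, 7, 15, 9, 10, 11, 5, 18, 16, 12, 3, 17, 14]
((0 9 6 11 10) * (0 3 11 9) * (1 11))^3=(1 3 10 11)(6 9)=[0, 3, 2, 10, 4, 5, 9, 7, 8, 6, 11, 1]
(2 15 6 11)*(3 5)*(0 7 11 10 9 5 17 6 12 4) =(0 7 11 2 15 12 4)(3 17 6 10 9 5) =[7, 1, 15, 17, 0, 3, 10, 11, 8, 5, 9, 2, 4, 13, 14, 12, 16, 6]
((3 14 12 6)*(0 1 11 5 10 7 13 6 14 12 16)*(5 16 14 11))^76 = [16, 0, 2, 6, 4, 1, 13, 10, 8, 9, 5, 12, 3, 7, 14, 15, 11] = (0 16 11 12 3 6 13 7 10 5 1)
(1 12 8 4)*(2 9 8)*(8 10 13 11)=[0, 12, 9, 3, 1, 5, 6, 7, 4, 10, 13, 8, 2, 11]=(1 12 2 9 10 13 11 8 4)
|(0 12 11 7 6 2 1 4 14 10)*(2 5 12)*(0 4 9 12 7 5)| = 9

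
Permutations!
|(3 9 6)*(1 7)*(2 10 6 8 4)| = 14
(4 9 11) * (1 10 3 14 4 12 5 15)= (1 10 3 14 4 9 11 12 5 15)= [0, 10, 2, 14, 9, 15, 6, 7, 8, 11, 3, 12, 5, 13, 4, 1]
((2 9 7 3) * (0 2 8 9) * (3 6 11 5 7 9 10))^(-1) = (0 2)(3 10 8)(5 11 6 7) = [2, 1, 0, 10, 4, 11, 7, 5, 3, 9, 8, 6]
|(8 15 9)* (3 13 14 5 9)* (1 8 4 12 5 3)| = |(1 8 15)(3 13 14)(4 12 5 9)| = 12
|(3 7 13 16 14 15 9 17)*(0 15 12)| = 10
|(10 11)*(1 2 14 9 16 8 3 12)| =|(1 2 14 9 16 8 3 12)(10 11)| =8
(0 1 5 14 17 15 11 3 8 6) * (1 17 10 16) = (0 17 15 11 3 8 6)(1 5 14 10 16) = [17, 5, 2, 8, 4, 14, 0, 7, 6, 9, 16, 3, 12, 13, 10, 11, 1, 15]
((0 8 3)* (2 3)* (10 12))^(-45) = (0 3 2 8)(10 12) = [3, 1, 8, 2, 4, 5, 6, 7, 0, 9, 12, 11, 10]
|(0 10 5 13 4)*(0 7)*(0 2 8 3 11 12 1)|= |(0 10 5 13 4 7 2 8 3 11 12 1)|= 12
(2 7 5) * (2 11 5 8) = [0, 1, 7, 3, 4, 11, 6, 8, 2, 9, 10, 5] = (2 7 8)(5 11)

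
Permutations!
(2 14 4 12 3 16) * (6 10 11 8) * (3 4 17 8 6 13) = (2 14 17 8 13 3 16)(4 12)(6 10 11) = [0, 1, 14, 16, 12, 5, 10, 7, 13, 9, 11, 6, 4, 3, 17, 15, 2, 8]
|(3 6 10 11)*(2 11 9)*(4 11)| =|(2 4 11 3 6 10 9)| =7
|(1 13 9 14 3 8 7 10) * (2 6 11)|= |(1 13 9 14 3 8 7 10)(2 6 11)|= 24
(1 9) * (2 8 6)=(1 9)(2 8 6)=[0, 9, 8, 3, 4, 5, 2, 7, 6, 1]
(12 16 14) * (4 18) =[0, 1, 2, 3, 18, 5, 6, 7, 8, 9, 10, 11, 16, 13, 12, 15, 14, 17, 4] =(4 18)(12 16 14)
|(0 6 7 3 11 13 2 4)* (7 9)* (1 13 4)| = 21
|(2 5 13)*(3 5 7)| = 5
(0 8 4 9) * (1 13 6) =[8, 13, 2, 3, 9, 5, 1, 7, 4, 0, 10, 11, 12, 6] =(0 8 4 9)(1 13 6)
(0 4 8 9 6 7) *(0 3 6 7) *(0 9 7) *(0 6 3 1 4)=(1 4 8 7)(6 9)=[0, 4, 2, 3, 8, 5, 9, 1, 7, 6]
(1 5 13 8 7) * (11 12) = (1 5 13 8 7)(11 12) = [0, 5, 2, 3, 4, 13, 6, 1, 7, 9, 10, 12, 11, 8]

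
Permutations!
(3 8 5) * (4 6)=(3 8 5)(4 6)=[0, 1, 2, 8, 6, 3, 4, 7, 5]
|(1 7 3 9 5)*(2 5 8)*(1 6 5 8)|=4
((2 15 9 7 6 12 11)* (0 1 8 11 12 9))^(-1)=(0 15 2 11 8 1)(6 7 9)=[15, 0, 11, 3, 4, 5, 7, 9, 1, 6, 10, 8, 12, 13, 14, 2]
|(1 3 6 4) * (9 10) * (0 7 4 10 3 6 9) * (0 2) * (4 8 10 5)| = 20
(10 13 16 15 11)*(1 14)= (1 14)(10 13 16 15 11)= [0, 14, 2, 3, 4, 5, 6, 7, 8, 9, 13, 10, 12, 16, 1, 11, 15]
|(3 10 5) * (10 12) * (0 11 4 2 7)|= |(0 11 4 2 7)(3 12 10 5)|= 20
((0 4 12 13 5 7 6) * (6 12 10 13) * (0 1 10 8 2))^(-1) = (0 2 8 4)(1 6 12 7 5 13 10) = [2, 6, 8, 3, 0, 13, 12, 5, 4, 9, 1, 11, 7, 10]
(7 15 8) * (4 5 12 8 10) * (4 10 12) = [0, 1, 2, 3, 5, 4, 6, 15, 7, 9, 10, 11, 8, 13, 14, 12] = (4 5)(7 15 12 8)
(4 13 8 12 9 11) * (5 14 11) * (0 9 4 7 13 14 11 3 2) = (0 9 5 11 7 13 8 12 4 14 3 2) = [9, 1, 0, 2, 14, 11, 6, 13, 12, 5, 10, 7, 4, 8, 3]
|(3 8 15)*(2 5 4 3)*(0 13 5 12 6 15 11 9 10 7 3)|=12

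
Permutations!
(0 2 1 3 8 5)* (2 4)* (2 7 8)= (0 4 7 8 5)(1 3 2)= [4, 3, 1, 2, 7, 0, 6, 8, 5]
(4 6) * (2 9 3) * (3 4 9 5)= (2 5 3)(4 6 9)= [0, 1, 5, 2, 6, 3, 9, 7, 8, 4]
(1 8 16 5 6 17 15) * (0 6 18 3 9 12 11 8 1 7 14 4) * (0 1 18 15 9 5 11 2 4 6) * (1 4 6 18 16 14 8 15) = [0, 16, 6, 5, 4, 1, 17, 8, 14, 12, 10, 15, 2, 13, 18, 7, 11, 9, 3] = (1 16 11 15 7 8 14 18 3 5)(2 6 17 9 12)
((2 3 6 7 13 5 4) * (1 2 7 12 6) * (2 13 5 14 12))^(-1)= (1 3 2 6 12 14 13)(4 5 7)= [0, 3, 6, 2, 5, 7, 12, 4, 8, 9, 10, 11, 14, 1, 13]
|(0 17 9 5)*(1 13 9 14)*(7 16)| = 14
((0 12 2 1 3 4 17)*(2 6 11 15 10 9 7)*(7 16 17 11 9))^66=(17)(1 4 15 7)(2 3 11 10)=[0, 4, 3, 11, 15, 5, 6, 1, 8, 9, 2, 10, 12, 13, 14, 7, 16, 17]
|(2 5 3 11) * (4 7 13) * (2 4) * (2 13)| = 6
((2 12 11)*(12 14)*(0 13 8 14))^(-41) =[13, 1, 0, 3, 4, 5, 6, 7, 14, 9, 10, 2, 11, 8, 12] =(0 13 8 14 12 11 2)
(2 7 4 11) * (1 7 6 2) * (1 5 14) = (1 7 4 11 5 14)(2 6) = [0, 7, 6, 3, 11, 14, 2, 4, 8, 9, 10, 5, 12, 13, 1]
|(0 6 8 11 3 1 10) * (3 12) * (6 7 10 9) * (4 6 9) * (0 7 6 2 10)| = |(0 6 8 11 12 3 1 4 2 10 7)| = 11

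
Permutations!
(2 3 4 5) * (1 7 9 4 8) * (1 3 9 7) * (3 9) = (2 3 8 9 4 5) = [0, 1, 3, 8, 5, 2, 6, 7, 9, 4]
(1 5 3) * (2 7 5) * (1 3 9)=(1 2 7 5 9)=[0, 2, 7, 3, 4, 9, 6, 5, 8, 1]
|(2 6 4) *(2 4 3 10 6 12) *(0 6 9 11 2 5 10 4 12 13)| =|(0 6 3 4 12 5 10 9 11 2 13)| =11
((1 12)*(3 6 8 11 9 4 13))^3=(1 12)(3 11 13 8 4 6 9)=[0, 12, 2, 11, 6, 5, 9, 7, 4, 3, 10, 13, 1, 8]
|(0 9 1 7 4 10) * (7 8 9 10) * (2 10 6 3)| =|(0 6 3 2 10)(1 8 9)(4 7)| =30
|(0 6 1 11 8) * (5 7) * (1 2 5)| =8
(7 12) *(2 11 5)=[0, 1, 11, 3, 4, 2, 6, 12, 8, 9, 10, 5, 7]=(2 11 5)(7 12)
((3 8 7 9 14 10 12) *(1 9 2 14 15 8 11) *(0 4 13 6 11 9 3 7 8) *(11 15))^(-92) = (0 6 4 15 13)(2 12 14 7 10) = [6, 1, 12, 3, 15, 5, 4, 10, 8, 9, 2, 11, 14, 0, 7, 13]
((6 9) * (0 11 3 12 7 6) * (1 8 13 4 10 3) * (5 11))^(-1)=(0 9 6 7 12 3 10 4 13 8 1 11 5)=[9, 11, 2, 10, 13, 0, 7, 12, 1, 6, 4, 5, 3, 8]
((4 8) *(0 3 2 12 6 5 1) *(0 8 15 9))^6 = (0 1 3 8 2 4 12 15 6 9 5) = [1, 3, 4, 8, 12, 0, 9, 7, 2, 5, 10, 11, 15, 13, 14, 6]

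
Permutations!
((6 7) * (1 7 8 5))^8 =(1 8 7 5 6) =[0, 8, 2, 3, 4, 6, 1, 5, 7]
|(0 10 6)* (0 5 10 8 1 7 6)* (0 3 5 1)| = 6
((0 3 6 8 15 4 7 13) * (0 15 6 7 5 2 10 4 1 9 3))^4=(1 13 3)(7 9 15)=[0, 13, 2, 1, 4, 5, 6, 9, 8, 15, 10, 11, 12, 3, 14, 7]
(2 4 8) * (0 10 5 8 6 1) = (0 10 5 8 2 4 6 1) = [10, 0, 4, 3, 6, 8, 1, 7, 2, 9, 5]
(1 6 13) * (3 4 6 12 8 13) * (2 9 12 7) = (1 7 2 9 12 8 13)(3 4 6) = [0, 7, 9, 4, 6, 5, 3, 2, 13, 12, 10, 11, 8, 1]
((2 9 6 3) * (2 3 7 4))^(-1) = (2 4 7 6 9) = [0, 1, 4, 3, 7, 5, 9, 6, 8, 2]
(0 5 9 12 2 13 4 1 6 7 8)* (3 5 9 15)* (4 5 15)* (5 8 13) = (0 9 12 2 5 4 1 6 7 13 8)(3 15) = [9, 6, 5, 15, 1, 4, 7, 13, 0, 12, 10, 11, 2, 8, 14, 3]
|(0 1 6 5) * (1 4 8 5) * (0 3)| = |(0 4 8 5 3)(1 6)| = 10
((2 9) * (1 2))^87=(9)=[0, 1, 2, 3, 4, 5, 6, 7, 8, 9]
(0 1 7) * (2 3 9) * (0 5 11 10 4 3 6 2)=(0 1 7 5 11 10 4 3 9)(2 6)=[1, 7, 6, 9, 3, 11, 2, 5, 8, 0, 4, 10]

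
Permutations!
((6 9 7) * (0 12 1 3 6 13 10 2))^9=[2, 12, 10, 1, 4, 5, 3, 9, 8, 6, 13, 11, 0, 7]=(0 2 10 13 7 9 6 3 1 12)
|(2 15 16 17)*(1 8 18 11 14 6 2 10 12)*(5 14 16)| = 40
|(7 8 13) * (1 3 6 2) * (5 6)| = |(1 3 5 6 2)(7 8 13)| = 15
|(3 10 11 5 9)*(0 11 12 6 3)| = 4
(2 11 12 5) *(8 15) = [0, 1, 11, 3, 4, 2, 6, 7, 15, 9, 10, 12, 5, 13, 14, 8] = (2 11 12 5)(8 15)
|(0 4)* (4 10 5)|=4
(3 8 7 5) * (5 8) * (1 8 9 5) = (1 8 7 9 5 3) = [0, 8, 2, 1, 4, 3, 6, 9, 7, 5]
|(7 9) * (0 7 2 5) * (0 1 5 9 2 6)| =|(0 7 2 9 6)(1 5)| =10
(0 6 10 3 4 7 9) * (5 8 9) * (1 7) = (0 6 10 3 4 1 7 5 8 9) = [6, 7, 2, 4, 1, 8, 10, 5, 9, 0, 3]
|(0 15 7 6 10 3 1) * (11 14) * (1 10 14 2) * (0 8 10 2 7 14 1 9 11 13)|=|(0 15 14 13)(1 8 10 3 2 9 11 7 6)|=36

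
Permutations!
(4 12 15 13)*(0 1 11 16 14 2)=[1, 11, 0, 3, 12, 5, 6, 7, 8, 9, 10, 16, 15, 4, 2, 13, 14]=(0 1 11 16 14 2)(4 12 15 13)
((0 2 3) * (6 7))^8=(7)(0 3 2)=[3, 1, 0, 2, 4, 5, 6, 7]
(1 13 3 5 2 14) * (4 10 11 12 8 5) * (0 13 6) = [13, 6, 14, 4, 10, 2, 0, 7, 5, 9, 11, 12, 8, 3, 1] = (0 13 3 4 10 11 12 8 5 2 14 1 6)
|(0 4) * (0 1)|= 3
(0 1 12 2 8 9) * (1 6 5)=(0 6 5 1 12 2 8 9)=[6, 12, 8, 3, 4, 1, 5, 7, 9, 0, 10, 11, 2]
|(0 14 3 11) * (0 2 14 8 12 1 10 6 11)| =|(0 8 12 1 10 6 11 2 14 3)| =10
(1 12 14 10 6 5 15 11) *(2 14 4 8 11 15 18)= (1 12 4 8 11)(2 14 10 6 5 18)= [0, 12, 14, 3, 8, 18, 5, 7, 11, 9, 6, 1, 4, 13, 10, 15, 16, 17, 2]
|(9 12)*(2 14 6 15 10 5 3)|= 14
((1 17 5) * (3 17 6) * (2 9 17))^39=(1 9 6 17 3 5 2)=[0, 9, 1, 5, 4, 2, 17, 7, 8, 6, 10, 11, 12, 13, 14, 15, 16, 3]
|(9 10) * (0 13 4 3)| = 4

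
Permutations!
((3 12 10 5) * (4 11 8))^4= [0, 1, 2, 3, 11, 5, 6, 7, 4, 9, 10, 8, 12]= (12)(4 11 8)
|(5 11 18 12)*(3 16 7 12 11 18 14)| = 8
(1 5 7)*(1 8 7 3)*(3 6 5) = [0, 3, 2, 1, 4, 6, 5, 8, 7] = (1 3)(5 6)(7 8)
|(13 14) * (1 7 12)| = 6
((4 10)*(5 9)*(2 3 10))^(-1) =(2 4 10 3)(5 9) =[0, 1, 4, 2, 10, 9, 6, 7, 8, 5, 3]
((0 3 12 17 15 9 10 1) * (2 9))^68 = [2, 15, 3, 9, 4, 5, 6, 7, 8, 12, 17, 11, 10, 13, 14, 0, 16, 1] = (0 2 3 9 12 10 17 1 15)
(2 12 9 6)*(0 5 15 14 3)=(0 5 15 14 3)(2 12 9 6)=[5, 1, 12, 0, 4, 15, 2, 7, 8, 6, 10, 11, 9, 13, 3, 14]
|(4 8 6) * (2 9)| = |(2 9)(4 8 6)| = 6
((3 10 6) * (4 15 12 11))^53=(3 6 10)(4 15 12 11)=[0, 1, 2, 6, 15, 5, 10, 7, 8, 9, 3, 4, 11, 13, 14, 12]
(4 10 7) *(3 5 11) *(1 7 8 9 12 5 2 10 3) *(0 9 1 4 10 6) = [9, 7, 6, 2, 3, 11, 0, 10, 1, 12, 8, 4, 5] = (0 9 12 5 11 4 3 2 6)(1 7 10 8)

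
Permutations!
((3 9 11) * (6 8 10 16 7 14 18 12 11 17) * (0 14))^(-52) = (18) = [0, 1, 2, 3, 4, 5, 6, 7, 8, 9, 10, 11, 12, 13, 14, 15, 16, 17, 18]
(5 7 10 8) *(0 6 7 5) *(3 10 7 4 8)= [6, 1, 2, 10, 8, 5, 4, 7, 0, 9, 3]= (0 6 4 8)(3 10)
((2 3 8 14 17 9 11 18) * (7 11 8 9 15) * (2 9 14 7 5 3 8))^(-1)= (2 9 18 11 7 8)(3 5 15 17 14)= [0, 1, 9, 5, 4, 15, 6, 8, 2, 18, 10, 7, 12, 13, 3, 17, 16, 14, 11]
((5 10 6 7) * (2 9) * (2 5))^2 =[0, 1, 5, 3, 4, 6, 2, 9, 8, 10, 7] =(2 5 6)(7 9 10)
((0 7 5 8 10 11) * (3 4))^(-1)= (0 11 10 8 5 7)(3 4)= [11, 1, 2, 4, 3, 7, 6, 0, 5, 9, 8, 10]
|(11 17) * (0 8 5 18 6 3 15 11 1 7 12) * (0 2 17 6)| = |(0 8 5 18)(1 7 12 2 17)(3 15 11 6)| = 20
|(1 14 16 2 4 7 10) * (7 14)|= 12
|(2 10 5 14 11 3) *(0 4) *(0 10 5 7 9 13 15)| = |(0 4 10 7 9 13 15)(2 5 14 11 3)| = 35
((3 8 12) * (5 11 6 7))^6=(12)(5 6)(7 11)=[0, 1, 2, 3, 4, 6, 5, 11, 8, 9, 10, 7, 12]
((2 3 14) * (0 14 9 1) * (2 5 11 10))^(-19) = [1, 9, 10, 2, 4, 14, 6, 7, 8, 3, 11, 5, 12, 13, 0] = (0 1 9 3 2 10 11 5 14)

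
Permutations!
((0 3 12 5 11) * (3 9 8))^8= [9, 1, 2, 12, 4, 11, 6, 7, 3, 8, 10, 0, 5]= (0 9 8 3 12 5 11)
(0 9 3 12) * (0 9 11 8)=[11, 1, 2, 12, 4, 5, 6, 7, 0, 3, 10, 8, 9]=(0 11 8)(3 12 9)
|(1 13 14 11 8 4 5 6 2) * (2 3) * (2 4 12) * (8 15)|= |(1 13 14 11 15 8 12 2)(3 4 5 6)|= 8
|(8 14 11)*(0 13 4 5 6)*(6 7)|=6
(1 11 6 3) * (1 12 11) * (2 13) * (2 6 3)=(2 13 6)(3 12 11)=[0, 1, 13, 12, 4, 5, 2, 7, 8, 9, 10, 3, 11, 6]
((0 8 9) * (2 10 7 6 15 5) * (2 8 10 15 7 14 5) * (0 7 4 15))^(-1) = (0 2 15 4 6 7 9 8 5 14 10) = [2, 1, 15, 3, 6, 14, 7, 9, 5, 8, 0, 11, 12, 13, 10, 4]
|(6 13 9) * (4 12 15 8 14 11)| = 6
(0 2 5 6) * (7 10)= [2, 1, 5, 3, 4, 6, 0, 10, 8, 9, 7]= (0 2 5 6)(7 10)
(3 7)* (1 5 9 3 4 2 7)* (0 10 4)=(0 10 4 2 7)(1 5 9 3)=[10, 5, 7, 1, 2, 9, 6, 0, 8, 3, 4]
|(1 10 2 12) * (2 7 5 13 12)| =|(1 10 7 5 13 12)| =6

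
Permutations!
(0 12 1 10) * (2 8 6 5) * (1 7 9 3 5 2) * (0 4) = [12, 10, 8, 5, 0, 1, 2, 9, 6, 3, 4, 11, 7] = (0 12 7 9 3 5 1 10 4)(2 8 6)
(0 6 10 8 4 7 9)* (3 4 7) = (0 6 10 8 7 9)(3 4) = [6, 1, 2, 4, 3, 5, 10, 9, 7, 0, 8]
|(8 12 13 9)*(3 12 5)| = 6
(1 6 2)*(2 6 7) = [0, 7, 1, 3, 4, 5, 6, 2] = (1 7 2)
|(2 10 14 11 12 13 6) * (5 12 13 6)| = |(2 10 14 11 13 5 12 6)| = 8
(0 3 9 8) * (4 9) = [3, 1, 2, 4, 9, 5, 6, 7, 0, 8] = (0 3 4 9 8)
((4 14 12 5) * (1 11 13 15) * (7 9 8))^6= (1 13)(4 12)(5 14)(11 15)= [0, 13, 2, 3, 12, 14, 6, 7, 8, 9, 10, 15, 4, 1, 5, 11]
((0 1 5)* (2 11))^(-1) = (0 5 1)(2 11) = [5, 0, 11, 3, 4, 1, 6, 7, 8, 9, 10, 2]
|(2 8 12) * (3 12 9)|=|(2 8 9 3 12)|=5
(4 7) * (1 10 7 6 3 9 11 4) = [0, 10, 2, 9, 6, 5, 3, 1, 8, 11, 7, 4] = (1 10 7)(3 9 11 4 6)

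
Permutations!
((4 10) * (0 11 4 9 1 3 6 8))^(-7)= [4, 6, 2, 8, 9, 5, 0, 7, 11, 3, 1, 10]= (0 4 9 3 8 11 10 1 6)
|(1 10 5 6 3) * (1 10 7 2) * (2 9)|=4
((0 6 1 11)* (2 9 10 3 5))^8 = (11)(2 3 9 5 10) = [0, 1, 3, 9, 4, 10, 6, 7, 8, 5, 2, 11]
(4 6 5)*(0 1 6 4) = (0 1 6 5) = [1, 6, 2, 3, 4, 0, 5]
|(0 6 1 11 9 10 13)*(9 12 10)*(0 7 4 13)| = |(0 6 1 11 12 10)(4 13 7)| = 6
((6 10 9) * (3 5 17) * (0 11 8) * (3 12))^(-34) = (0 8 11)(3 17)(5 12)(6 9 10) = [8, 1, 2, 17, 4, 12, 9, 7, 11, 10, 6, 0, 5, 13, 14, 15, 16, 3]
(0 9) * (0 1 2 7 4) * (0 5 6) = (0 9 1 2 7 4 5 6) = [9, 2, 7, 3, 5, 6, 0, 4, 8, 1]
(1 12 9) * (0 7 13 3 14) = (0 7 13 3 14)(1 12 9) = [7, 12, 2, 14, 4, 5, 6, 13, 8, 1, 10, 11, 9, 3, 0]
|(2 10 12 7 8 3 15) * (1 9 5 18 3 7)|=|(1 9 5 18 3 15 2 10 12)(7 8)|=18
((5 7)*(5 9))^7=(5 7 9)=[0, 1, 2, 3, 4, 7, 6, 9, 8, 5]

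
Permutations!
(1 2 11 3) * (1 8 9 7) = [0, 2, 11, 8, 4, 5, 6, 1, 9, 7, 10, 3] = (1 2 11 3 8 9 7)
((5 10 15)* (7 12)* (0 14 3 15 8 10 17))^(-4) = (0 3 5)(14 15 17) = [3, 1, 2, 5, 4, 0, 6, 7, 8, 9, 10, 11, 12, 13, 15, 17, 16, 14]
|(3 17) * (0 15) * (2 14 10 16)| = |(0 15)(2 14 10 16)(3 17)| = 4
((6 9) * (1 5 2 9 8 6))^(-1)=(1 9 2 5)(6 8)=[0, 9, 5, 3, 4, 1, 8, 7, 6, 2]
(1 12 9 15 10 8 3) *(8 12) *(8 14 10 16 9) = [0, 14, 2, 1, 4, 5, 6, 7, 3, 15, 12, 11, 8, 13, 10, 16, 9] = (1 14 10 12 8 3)(9 15 16)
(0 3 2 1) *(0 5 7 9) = [3, 5, 1, 2, 4, 7, 6, 9, 8, 0] = (0 3 2 1 5 7 9)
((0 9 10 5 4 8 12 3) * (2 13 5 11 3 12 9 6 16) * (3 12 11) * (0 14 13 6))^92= (2 16 6)(3 4)(5 10)(8 14)(9 13)= [0, 1, 16, 4, 3, 10, 2, 7, 14, 13, 5, 11, 12, 9, 8, 15, 6]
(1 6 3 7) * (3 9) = (1 6 9 3 7) = [0, 6, 2, 7, 4, 5, 9, 1, 8, 3]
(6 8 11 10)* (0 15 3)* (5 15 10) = (0 10 6 8 11 5 15 3) = [10, 1, 2, 0, 4, 15, 8, 7, 11, 9, 6, 5, 12, 13, 14, 3]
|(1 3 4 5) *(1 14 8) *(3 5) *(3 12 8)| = |(1 5 14 3 4 12 8)| = 7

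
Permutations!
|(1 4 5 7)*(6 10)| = 4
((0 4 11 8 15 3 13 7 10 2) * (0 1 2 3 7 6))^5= [7, 2, 1, 11, 10, 5, 15, 0, 13, 9, 4, 3, 12, 8, 14, 6]= (0 7)(1 2)(3 11)(4 10)(6 15)(8 13)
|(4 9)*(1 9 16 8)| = 5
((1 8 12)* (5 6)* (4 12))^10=(1 4)(8 12)=[0, 4, 2, 3, 1, 5, 6, 7, 12, 9, 10, 11, 8]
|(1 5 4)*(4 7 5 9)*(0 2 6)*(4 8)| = |(0 2 6)(1 9 8 4)(5 7)| = 12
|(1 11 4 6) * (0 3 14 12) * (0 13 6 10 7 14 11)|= |(0 3 11 4 10 7 14 12 13 6 1)|= 11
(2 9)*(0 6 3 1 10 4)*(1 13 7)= (0 6 3 13 7 1 10 4)(2 9)= [6, 10, 9, 13, 0, 5, 3, 1, 8, 2, 4, 11, 12, 7]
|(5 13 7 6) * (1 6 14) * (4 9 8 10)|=|(1 6 5 13 7 14)(4 9 8 10)|=12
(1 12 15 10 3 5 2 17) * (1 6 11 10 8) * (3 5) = (1 12 15 8)(2 17 6 11 10 5) = [0, 12, 17, 3, 4, 2, 11, 7, 1, 9, 5, 10, 15, 13, 14, 8, 16, 6]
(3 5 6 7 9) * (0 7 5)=(0 7 9 3)(5 6)=[7, 1, 2, 0, 4, 6, 5, 9, 8, 3]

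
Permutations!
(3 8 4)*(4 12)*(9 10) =[0, 1, 2, 8, 3, 5, 6, 7, 12, 10, 9, 11, 4] =(3 8 12 4)(9 10)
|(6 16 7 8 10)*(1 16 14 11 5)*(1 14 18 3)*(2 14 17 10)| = 13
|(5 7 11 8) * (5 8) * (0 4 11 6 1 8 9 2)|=|(0 4 11 5 7 6 1 8 9 2)|=10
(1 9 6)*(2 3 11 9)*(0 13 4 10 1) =(0 13 4 10 1 2 3 11 9 6) =[13, 2, 3, 11, 10, 5, 0, 7, 8, 6, 1, 9, 12, 4]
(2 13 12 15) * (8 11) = (2 13 12 15)(8 11) = [0, 1, 13, 3, 4, 5, 6, 7, 11, 9, 10, 8, 15, 12, 14, 2]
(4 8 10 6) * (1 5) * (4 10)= (1 5)(4 8)(6 10)= [0, 5, 2, 3, 8, 1, 10, 7, 4, 9, 6]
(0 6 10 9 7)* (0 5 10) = (0 6)(5 10 9 7) = [6, 1, 2, 3, 4, 10, 0, 5, 8, 7, 9]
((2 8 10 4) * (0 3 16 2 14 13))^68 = [10, 1, 13, 4, 16, 5, 6, 7, 0, 9, 3, 11, 12, 8, 2, 15, 14] = (0 10 3 4 16 14 2 13 8)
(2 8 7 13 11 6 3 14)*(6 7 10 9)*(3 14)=(2 8 10 9 6 14)(7 13 11)=[0, 1, 8, 3, 4, 5, 14, 13, 10, 6, 9, 7, 12, 11, 2]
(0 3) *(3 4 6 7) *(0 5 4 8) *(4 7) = [8, 1, 2, 5, 6, 7, 4, 3, 0] = (0 8)(3 5 7)(4 6)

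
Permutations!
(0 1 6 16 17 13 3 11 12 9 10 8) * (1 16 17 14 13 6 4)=(0 16 14 13 3 11 12 9 10 8)(1 4)(6 17)=[16, 4, 2, 11, 1, 5, 17, 7, 0, 10, 8, 12, 9, 3, 13, 15, 14, 6]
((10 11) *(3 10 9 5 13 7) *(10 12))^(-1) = [0, 1, 2, 7, 4, 9, 6, 13, 8, 11, 12, 10, 3, 5] = (3 7 13 5 9 11 10 12)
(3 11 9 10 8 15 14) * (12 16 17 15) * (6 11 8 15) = [0, 1, 2, 8, 4, 5, 11, 7, 12, 10, 15, 9, 16, 13, 3, 14, 17, 6] = (3 8 12 16 17 6 11 9 10 15 14)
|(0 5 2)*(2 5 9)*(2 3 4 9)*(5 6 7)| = |(0 2)(3 4 9)(5 6 7)| = 6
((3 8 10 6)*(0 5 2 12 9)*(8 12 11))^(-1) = (0 9 12 3 6 10 8 11 2 5) = [9, 1, 5, 6, 4, 0, 10, 7, 11, 12, 8, 2, 3]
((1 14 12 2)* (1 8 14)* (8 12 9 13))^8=(14)=[0, 1, 2, 3, 4, 5, 6, 7, 8, 9, 10, 11, 12, 13, 14]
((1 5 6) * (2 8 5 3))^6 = (8) = [0, 1, 2, 3, 4, 5, 6, 7, 8]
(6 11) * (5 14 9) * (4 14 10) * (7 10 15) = (4 14 9 5 15 7 10)(6 11) = [0, 1, 2, 3, 14, 15, 11, 10, 8, 5, 4, 6, 12, 13, 9, 7]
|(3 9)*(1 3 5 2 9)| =6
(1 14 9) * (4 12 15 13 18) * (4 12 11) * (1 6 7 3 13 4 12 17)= (1 14 9 6 7 3 13 18 17)(4 11 12 15)= [0, 14, 2, 13, 11, 5, 7, 3, 8, 6, 10, 12, 15, 18, 9, 4, 16, 1, 17]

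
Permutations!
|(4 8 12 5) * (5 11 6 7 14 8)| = 6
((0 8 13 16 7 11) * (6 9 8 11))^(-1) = (0 11)(6 7 16 13 8 9) = [11, 1, 2, 3, 4, 5, 7, 16, 9, 6, 10, 0, 12, 8, 14, 15, 13]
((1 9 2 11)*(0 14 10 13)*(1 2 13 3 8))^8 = (14) = [0, 1, 2, 3, 4, 5, 6, 7, 8, 9, 10, 11, 12, 13, 14]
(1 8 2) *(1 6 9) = [0, 8, 6, 3, 4, 5, 9, 7, 2, 1] = (1 8 2 6 9)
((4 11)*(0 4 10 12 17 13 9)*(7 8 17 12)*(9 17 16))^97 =(0 4 11 10 7 8 16 9)(13 17) =[4, 1, 2, 3, 11, 5, 6, 8, 16, 0, 7, 10, 12, 17, 14, 15, 9, 13]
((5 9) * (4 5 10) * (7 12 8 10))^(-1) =(4 10 8 12 7 9 5) =[0, 1, 2, 3, 10, 4, 6, 9, 12, 5, 8, 11, 7]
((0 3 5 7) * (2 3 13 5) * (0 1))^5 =[0, 1, 3, 2, 4, 5, 6, 7, 8, 9, 10, 11, 12, 13] =(13)(2 3)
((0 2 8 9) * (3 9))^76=(0 2 8 3 9)=[2, 1, 8, 9, 4, 5, 6, 7, 3, 0]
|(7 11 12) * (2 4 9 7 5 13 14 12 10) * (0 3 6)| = 12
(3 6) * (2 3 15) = (2 3 6 15) = [0, 1, 3, 6, 4, 5, 15, 7, 8, 9, 10, 11, 12, 13, 14, 2]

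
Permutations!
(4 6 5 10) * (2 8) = (2 8)(4 6 5 10) = [0, 1, 8, 3, 6, 10, 5, 7, 2, 9, 4]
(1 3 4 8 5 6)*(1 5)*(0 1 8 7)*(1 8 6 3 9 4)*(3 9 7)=(0 8 6 5 9 4 3 1 7)=[8, 7, 2, 1, 3, 9, 5, 0, 6, 4]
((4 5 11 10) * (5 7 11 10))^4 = (4 10 5 11 7) = [0, 1, 2, 3, 10, 11, 6, 4, 8, 9, 5, 7]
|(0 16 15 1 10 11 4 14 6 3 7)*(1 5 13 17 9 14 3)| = |(0 16 15 5 13 17 9 14 6 1 10 11 4 3 7)| = 15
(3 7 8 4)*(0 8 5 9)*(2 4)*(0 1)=[8, 0, 4, 7, 3, 9, 6, 5, 2, 1]=(0 8 2 4 3 7 5 9 1)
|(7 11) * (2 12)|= |(2 12)(7 11)|= 2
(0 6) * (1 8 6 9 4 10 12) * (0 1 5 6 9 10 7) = (0 10 12 5 6 1 8 9 4 7) = [10, 8, 2, 3, 7, 6, 1, 0, 9, 4, 12, 11, 5]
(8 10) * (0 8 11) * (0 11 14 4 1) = (0 8 10 14 4 1) = [8, 0, 2, 3, 1, 5, 6, 7, 10, 9, 14, 11, 12, 13, 4]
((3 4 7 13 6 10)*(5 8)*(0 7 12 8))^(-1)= (0 5 8 12 4 3 10 6 13 7)= [5, 1, 2, 10, 3, 8, 13, 0, 12, 9, 6, 11, 4, 7]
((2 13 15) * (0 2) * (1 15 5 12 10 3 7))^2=[13, 0, 5, 1, 4, 10, 6, 15, 8, 9, 7, 11, 3, 12, 14, 2]=(0 13 12 3 1)(2 5 10 7 15)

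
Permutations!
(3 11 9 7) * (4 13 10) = [0, 1, 2, 11, 13, 5, 6, 3, 8, 7, 4, 9, 12, 10] = (3 11 9 7)(4 13 10)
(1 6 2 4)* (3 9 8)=(1 6 2 4)(3 9 8)=[0, 6, 4, 9, 1, 5, 2, 7, 3, 8]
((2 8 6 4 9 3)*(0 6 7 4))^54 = (9) = [0, 1, 2, 3, 4, 5, 6, 7, 8, 9]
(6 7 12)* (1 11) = [0, 11, 2, 3, 4, 5, 7, 12, 8, 9, 10, 1, 6] = (1 11)(6 7 12)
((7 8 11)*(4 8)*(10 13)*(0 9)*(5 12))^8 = (13) = [0, 1, 2, 3, 4, 5, 6, 7, 8, 9, 10, 11, 12, 13]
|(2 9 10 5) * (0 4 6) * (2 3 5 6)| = 6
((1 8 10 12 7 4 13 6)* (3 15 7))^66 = (1 7 10 13 3)(4 12 6 15 8) = [0, 7, 2, 1, 12, 5, 15, 10, 4, 9, 13, 11, 6, 3, 14, 8]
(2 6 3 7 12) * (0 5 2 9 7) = [5, 1, 6, 0, 4, 2, 3, 12, 8, 7, 10, 11, 9] = (0 5 2 6 3)(7 12 9)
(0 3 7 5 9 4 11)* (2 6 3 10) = [10, 1, 6, 7, 11, 9, 3, 5, 8, 4, 2, 0] = (0 10 2 6 3 7 5 9 4 11)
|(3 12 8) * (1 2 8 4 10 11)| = 8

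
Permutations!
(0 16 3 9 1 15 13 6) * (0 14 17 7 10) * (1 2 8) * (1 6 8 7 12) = (0 16 3 9 2 7 10)(1 15 13 8 6 14 17 12) = [16, 15, 7, 9, 4, 5, 14, 10, 6, 2, 0, 11, 1, 8, 17, 13, 3, 12]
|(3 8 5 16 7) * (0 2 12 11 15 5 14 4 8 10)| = 30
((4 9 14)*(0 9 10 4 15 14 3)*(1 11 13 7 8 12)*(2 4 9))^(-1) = (0 3 9 10 4 2)(1 12 8 7 13 11)(14 15) = [3, 12, 0, 9, 2, 5, 6, 13, 7, 10, 4, 1, 8, 11, 15, 14]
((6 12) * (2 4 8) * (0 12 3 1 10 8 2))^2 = [6, 8, 2, 10, 4, 5, 1, 7, 12, 9, 0, 11, 3] = (0 6 1 8 12 3 10)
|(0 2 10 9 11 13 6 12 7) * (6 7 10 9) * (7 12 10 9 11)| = 14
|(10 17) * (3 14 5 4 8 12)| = 6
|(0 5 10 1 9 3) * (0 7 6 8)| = |(0 5 10 1 9 3 7 6 8)| = 9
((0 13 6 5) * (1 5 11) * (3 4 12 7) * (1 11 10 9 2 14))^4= [9, 6, 0, 3, 4, 10, 14, 7, 8, 5, 1, 11, 12, 2, 13]= (0 9 5 10 1 6 14 13 2)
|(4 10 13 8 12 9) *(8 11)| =7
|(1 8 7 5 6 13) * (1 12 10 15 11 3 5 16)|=8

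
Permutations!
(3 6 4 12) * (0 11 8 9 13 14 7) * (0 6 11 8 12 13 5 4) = (0 8 9 5 4 13 14 7 6)(3 11 12) = [8, 1, 2, 11, 13, 4, 0, 6, 9, 5, 10, 12, 3, 14, 7]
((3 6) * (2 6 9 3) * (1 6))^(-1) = (1 2 6)(3 9) = [0, 2, 6, 9, 4, 5, 1, 7, 8, 3]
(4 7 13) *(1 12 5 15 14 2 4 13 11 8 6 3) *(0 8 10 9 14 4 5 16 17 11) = (0 8 6 3 1 12 16 17 11 10 9 14 2 5 15 4 7) = [8, 12, 5, 1, 7, 15, 3, 0, 6, 14, 9, 10, 16, 13, 2, 4, 17, 11]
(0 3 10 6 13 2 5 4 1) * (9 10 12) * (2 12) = [3, 0, 5, 2, 1, 4, 13, 7, 8, 10, 6, 11, 9, 12] = (0 3 2 5 4 1)(6 13 12 9 10)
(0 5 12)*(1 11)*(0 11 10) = (0 5 12 11 1 10) = [5, 10, 2, 3, 4, 12, 6, 7, 8, 9, 0, 1, 11]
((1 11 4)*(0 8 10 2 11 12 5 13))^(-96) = (0 11 5 10 1)(2 12 8 4 13) = [11, 0, 12, 3, 13, 10, 6, 7, 4, 9, 1, 5, 8, 2]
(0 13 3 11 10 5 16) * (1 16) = (0 13 3 11 10 5 1 16) = [13, 16, 2, 11, 4, 1, 6, 7, 8, 9, 5, 10, 12, 3, 14, 15, 0]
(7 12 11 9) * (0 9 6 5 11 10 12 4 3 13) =(0 9 7 4 3 13)(5 11 6)(10 12) =[9, 1, 2, 13, 3, 11, 5, 4, 8, 7, 12, 6, 10, 0]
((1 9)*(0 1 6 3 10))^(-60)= [0, 1, 2, 3, 4, 5, 6, 7, 8, 9, 10]= (10)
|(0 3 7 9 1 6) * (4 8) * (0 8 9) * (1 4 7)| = |(0 3 1 6 8 7)(4 9)| = 6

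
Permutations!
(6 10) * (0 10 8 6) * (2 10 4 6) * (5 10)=(0 4 6 8 2 5 10)=[4, 1, 5, 3, 6, 10, 8, 7, 2, 9, 0]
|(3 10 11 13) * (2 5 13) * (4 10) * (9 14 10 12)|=10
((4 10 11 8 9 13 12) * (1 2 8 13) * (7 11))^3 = (1 9 8 2)(4 11)(7 12)(10 13) = [0, 9, 1, 3, 11, 5, 6, 12, 2, 8, 13, 4, 7, 10]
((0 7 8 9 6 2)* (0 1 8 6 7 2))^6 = (0 6 7 9 8 1 2) = [6, 2, 0, 3, 4, 5, 7, 9, 1, 8]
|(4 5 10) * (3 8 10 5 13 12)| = |(3 8 10 4 13 12)| = 6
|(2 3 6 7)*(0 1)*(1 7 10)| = 7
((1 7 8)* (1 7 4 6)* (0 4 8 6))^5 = (0 4)(1 8 7 6) = [4, 8, 2, 3, 0, 5, 1, 6, 7]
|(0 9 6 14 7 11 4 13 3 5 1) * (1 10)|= |(0 9 6 14 7 11 4 13 3 5 10 1)|= 12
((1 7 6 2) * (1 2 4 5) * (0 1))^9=(0 6)(1 4)(5 7)=[6, 4, 2, 3, 1, 7, 0, 5]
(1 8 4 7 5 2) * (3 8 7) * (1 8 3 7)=(2 8 4 7 5)=[0, 1, 8, 3, 7, 2, 6, 5, 4]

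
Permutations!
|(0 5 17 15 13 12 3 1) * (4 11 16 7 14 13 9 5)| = |(0 4 11 16 7 14 13 12 3 1)(5 17 15 9)| = 20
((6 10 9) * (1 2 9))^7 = (1 9 10 2 6) = [0, 9, 6, 3, 4, 5, 1, 7, 8, 10, 2]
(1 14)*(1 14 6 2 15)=(1 6 2 15)=[0, 6, 15, 3, 4, 5, 2, 7, 8, 9, 10, 11, 12, 13, 14, 1]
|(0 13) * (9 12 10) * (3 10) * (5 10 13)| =|(0 5 10 9 12 3 13)| =7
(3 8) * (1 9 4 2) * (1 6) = (1 9 4 2 6)(3 8) = [0, 9, 6, 8, 2, 5, 1, 7, 3, 4]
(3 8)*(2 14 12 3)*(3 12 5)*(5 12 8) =(2 14 12 8)(3 5) =[0, 1, 14, 5, 4, 3, 6, 7, 2, 9, 10, 11, 8, 13, 12]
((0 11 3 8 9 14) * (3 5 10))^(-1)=(0 14 9 8 3 10 5 11)=[14, 1, 2, 10, 4, 11, 6, 7, 3, 8, 5, 0, 12, 13, 9]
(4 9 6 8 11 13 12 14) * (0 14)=(0 14 4 9 6 8 11 13 12)=[14, 1, 2, 3, 9, 5, 8, 7, 11, 6, 10, 13, 0, 12, 4]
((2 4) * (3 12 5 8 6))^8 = (3 8 12 6 5) = [0, 1, 2, 8, 4, 3, 5, 7, 12, 9, 10, 11, 6]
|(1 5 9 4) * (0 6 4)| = |(0 6 4 1 5 9)| = 6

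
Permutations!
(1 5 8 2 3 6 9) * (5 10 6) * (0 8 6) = [8, 10, 3, 5, 4, 6, 9, 7, 2, 1, 0] = (0 8 2 3 5 6 9 1 10)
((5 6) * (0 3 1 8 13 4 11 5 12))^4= (0 13 6 1 11)(3 4 12 8 5)= [13, 11, 2, 4, 12, 3, 1, 7, 5, 9, 10, 0, 8, 6]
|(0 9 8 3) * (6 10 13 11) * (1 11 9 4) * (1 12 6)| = |(0 4 12 6 10 13 9 8 3)(1 11)| = 18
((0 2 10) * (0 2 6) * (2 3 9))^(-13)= (0 6)(2 9 3 10)= [6, 1, 9, 10, 4, 5, 0, 7, 8, 3, 2]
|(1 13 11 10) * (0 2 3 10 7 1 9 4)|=|(0 2 3 10 9 4)(1 13 11 7)|=12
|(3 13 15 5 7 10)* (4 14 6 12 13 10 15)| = 30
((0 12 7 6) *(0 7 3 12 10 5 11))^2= (12)(0 5)(10 11)= [5, 1, 2, 3, 4, 0, 6, 7, 8, 9, 11, 10, 12]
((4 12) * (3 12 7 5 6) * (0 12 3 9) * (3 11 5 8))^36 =[11, 1, 2, 12, 6, 7, 8, 9, 0, 3, 10, 4, 5] =(0 11 4 6 8)(3 12 5 7 9)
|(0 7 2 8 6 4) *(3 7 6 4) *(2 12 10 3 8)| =|(0 6 8 4)(3 7 12 10)| =4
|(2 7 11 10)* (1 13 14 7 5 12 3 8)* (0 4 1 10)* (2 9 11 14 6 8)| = |(0 4 1 13 6 8 10 9 11)(2 5 12 3)(7 14)| = 36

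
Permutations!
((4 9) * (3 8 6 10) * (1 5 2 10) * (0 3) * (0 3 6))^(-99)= (0 10 1 8 2 6 3 5)(4 9)= [10, 8, 6, 5, 9, 0, 3, 7, 2, 4, 1]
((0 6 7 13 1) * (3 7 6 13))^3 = (13)(3 7) = [0, 1, 2, 7, 4, 5, 6, 3, 8, 9, 10, 11, 12, 13]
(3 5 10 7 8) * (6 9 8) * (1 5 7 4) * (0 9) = [9, 5, 2, 7, 1, 10, 0, 6, 3, 8, 4] = (0 9 8 3 7 6)(1 5 10 4)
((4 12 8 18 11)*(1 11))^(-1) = (1 18 8 12 4 11) = [0, 18, 2, 3, 11, 5, 6, 7, 12, 9, 10, 1, 4, 13, 14, 15, 16, 17, 8]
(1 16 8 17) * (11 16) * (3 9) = (1 11 16 8 17)(3 9) = [0, 11, 2, 9, 4, 5, 6, 7, 17, 3, 10, 16, 12, 13, 14, 15, 8, 1]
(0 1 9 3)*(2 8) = [1, 9, 8, 0, 4, 5, 6, 7, 2, 3] = (0 1 9 3)(2 8)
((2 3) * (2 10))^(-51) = (10) = [0, 1, 2, 3, 4, 5, 6, 7, 8, 9, 10]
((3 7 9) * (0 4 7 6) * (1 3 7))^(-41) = (0 6 3 1 4)(7 9) = [6, 4, 2, 1, 0, 5, 3, 9, 8, 7]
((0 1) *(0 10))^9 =(10) =[0, 1, 2, 3, 4, 5, 6, 7, 8, 9, 10]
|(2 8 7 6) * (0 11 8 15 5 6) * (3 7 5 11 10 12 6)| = |(0 10 12 6 2 15 11 8 5 3 7)| = 11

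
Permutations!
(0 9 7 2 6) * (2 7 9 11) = [11, 1, 6, 3, 4, 5, 0, 7, 8, 9, 10, 2] = (0 11 2 6)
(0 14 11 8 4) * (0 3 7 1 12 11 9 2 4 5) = (0 14 9 2 4 3 7 1 12 11 8 5) = [14, 12, 4, 7, 3, 0, 6, 1, 5, 2, 10, 8, 11, 13, 9]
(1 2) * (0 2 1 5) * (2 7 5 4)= [7, 1, 4, 3, 2, 0, 6, 5]= (0 7 5)(2 4)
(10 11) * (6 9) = (6 9)(10 11) = [0, 1, 2, 3, 4, 5, 9, 7, 8, 6, 11, 10]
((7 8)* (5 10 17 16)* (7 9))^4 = (17)(7 8 9) = [0, 1, 2, 3, 4, 5, 6, 8, 9, 7, 10, 11, 12, 13, 14, 15, 16, 17]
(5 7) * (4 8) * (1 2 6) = (1 2 6)(4 8)(5 7) = [0, 2, 6, 3, 8, 7, 1, 5, 4]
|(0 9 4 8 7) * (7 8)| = 4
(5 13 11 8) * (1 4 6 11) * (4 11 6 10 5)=[0, 11, 2, 3, 10, 13, 6, 7, 4, 9, 5, 8, 12, 1]=(1 11 8 4 10 5 13)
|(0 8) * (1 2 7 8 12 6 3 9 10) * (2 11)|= 11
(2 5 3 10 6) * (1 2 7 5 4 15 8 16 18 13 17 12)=(1 2 4 15 8 16 18 13 17 12)(3 10 6 7 5)=[0, 2, 4, 10, 15, 3, 7, 5, 16, 9, 6, 11, 1, 17, 14, 8, 18, 12, 13]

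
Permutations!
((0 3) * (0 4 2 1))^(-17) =[2, 4, 3, 1, 0] =(0 2 3 1 4)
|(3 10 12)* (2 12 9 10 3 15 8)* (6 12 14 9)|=|(2 14 9 10 6 12 15 8)|=8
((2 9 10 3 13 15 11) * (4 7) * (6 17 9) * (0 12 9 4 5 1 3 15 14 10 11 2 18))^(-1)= (0 18 11 9 12)(1 5 7 4 17 6 2 15 10 14 13 3)= [18, 5, 15, 1, 17, 7, 2, 4, 8, 12, 14, 9, 0, 3, 13, 10, 16, 6, 11]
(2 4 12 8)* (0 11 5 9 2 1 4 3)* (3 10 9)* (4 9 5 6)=(0 11 6 4 12 8 1 9 2 10 5 3)=[11, 9, 10, 0, 12, 3, 4, 7, 1, 2, 5, 6, 8]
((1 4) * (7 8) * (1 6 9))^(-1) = [0, 9, 2, 3, 1, 5, 4, 8, 7, 6] = (1 9 6 4)(7 8)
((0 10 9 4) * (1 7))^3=[4, 7, 2, 3, 9, 5, 6, 1, 8, 10, 0]=(0 4 9 10)(1 7)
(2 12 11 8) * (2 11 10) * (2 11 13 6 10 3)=(2 12 3)(6 10 11 8 13)=[0, 1, 12, 2, 4, 5, 10, 7, 13, 9, 11, 8, 3, 6]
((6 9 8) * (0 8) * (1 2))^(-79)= (0 8 6 9)(1 2)= [8, 2, 1, 3, 4, 5, 9, 7, 6, 0]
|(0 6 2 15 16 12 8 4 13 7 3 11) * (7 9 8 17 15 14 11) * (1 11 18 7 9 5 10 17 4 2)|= |(0 6 1 11)(2 14 18 7 3 9 8)(4 13 5 10 17 15 16 12)|= 56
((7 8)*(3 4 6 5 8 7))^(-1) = [0, 1, 2, 8, 3, 6, 4, 7, 5] = (3 8 5 6 4)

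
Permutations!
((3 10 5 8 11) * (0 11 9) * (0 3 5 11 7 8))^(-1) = [5, 1, 2, 9, 4, 11, 6, 0, 7, 8, 3, 10] = (0 5 11 10 3 9 8 7)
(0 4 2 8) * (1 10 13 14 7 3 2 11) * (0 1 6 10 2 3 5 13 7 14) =[4, 2, 8, 3, 11, 13, 10, 5, 1, 9, 7, 6, 12, 0, 14] =(14)(0 4 11 6 10 7 5 13)(1 2 8)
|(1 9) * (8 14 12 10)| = 4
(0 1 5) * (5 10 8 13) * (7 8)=(0 1 10 7 8 13 5)=[1, 10, 2, 3, 4, 0, 6, 8, 13, 9, 7, 11, 12, 5]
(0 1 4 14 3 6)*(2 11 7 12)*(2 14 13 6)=[1, 4, 11, 2, 13, 5, 0, 12, 8, 9, 10, 7, 14, 6, 3]=(0 1 4 13 6)(2 11 7 12 14 3)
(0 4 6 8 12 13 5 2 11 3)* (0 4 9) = [9, 1, 11, 4, 6, 2, 8, 7, 12, 0, 10, 3, 13, 5] = (0 9)(2 11 3 4 6 8 12 13 5)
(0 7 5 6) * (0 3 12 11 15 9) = (0 7 5 6 3 12 11 15 9) = [7, 1, 2, 12, 4, 6, 3, 5, 8, 0, 10, 15, 11, 13, 14, 9]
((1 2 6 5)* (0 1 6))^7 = (0 1 2)(5 6) = [1, 2, 0, 3, 4, 6, 5]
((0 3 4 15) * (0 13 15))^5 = (0 4 3)(13 15) = [4, 1, 2, 0, 3, 5, 6, 7, 8, 9, 10, 11, 12, 15, 14, 13]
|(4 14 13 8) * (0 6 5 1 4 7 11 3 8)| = 28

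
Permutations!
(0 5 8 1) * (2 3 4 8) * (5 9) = [9, 0, 3, 4, 8, 2, 6, 7, 1, 5] = (0 9 5 2 3 4 8 1)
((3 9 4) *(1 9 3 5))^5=[0, 9, 2, 3, 5, 1, 6, 7, 8, 4]=(1 9 4 5)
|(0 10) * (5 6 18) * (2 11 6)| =10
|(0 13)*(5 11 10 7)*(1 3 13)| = |(0 1 3 13)(5 11 10 7)| = 4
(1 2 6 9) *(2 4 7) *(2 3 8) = (1 4 7 3 8 2 6 9) = [0, 4, 6, 8, 7, 5, 9, 3, 2, 1]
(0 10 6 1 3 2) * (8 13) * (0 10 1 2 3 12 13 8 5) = (0 1 12 13 5)(2 10 6) = [1, 12, 10, 3, 4, 0, 2, 7, 8, 9, 6, 11, 13, 5]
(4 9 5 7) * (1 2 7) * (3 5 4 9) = (1 2 7 9 4 3 5) = [0, 2, 7, 5, 3, 1, 6, 9, 8, 4]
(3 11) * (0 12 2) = (0 12 2)(3 11) = [12, 1, 0, 11, 4, 5, 6, 7, 8, 9, 10, 3, 2]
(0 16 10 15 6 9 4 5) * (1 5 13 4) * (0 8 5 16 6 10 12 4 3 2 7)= [6, 16, 7, 2, 13, 8, 9, 0, 5, 1, 15, 11, 4, 3, 14, 10, 12]= (0 6 9 1 16 12 4 13 3 2 7)(5 8)(10 15)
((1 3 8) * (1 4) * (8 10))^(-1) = (1 4 8 10 3) = [0, 4, 2, 1, 8, 5, 6, 7, 10, 9, 3]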